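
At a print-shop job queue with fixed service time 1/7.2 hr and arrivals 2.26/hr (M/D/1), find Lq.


ρ = 2.26/7.2 = 0.3139
M/D/1: Lq = ρ²/(2(1−ρ)) = 0.09853/(2·0.6861) = 0.07180

Final: 0.07180


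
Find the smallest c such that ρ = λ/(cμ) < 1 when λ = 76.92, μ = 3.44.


Stability requires cμ > λ ⇔ c > λ/μ.
λ/μ = 76.92/3.44 = 22.3605
Minimum integer c = ⌊22.3605⌋ + 1 = 23
Check: 23·3.44 = 79.12 > 76.92, while 22·3.44 = 75.68 ≤ 76.92

Final: 23 servers


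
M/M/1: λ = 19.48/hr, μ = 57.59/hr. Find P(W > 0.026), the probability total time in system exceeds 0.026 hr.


W ~ Exponential(μ−λ) for M/M/1.
μ − λ = 57.59 − 19.48 = 38.1100
P(W > t) = e^{−(μ−λ)t} = e^{−0.9909} = 0.371257

Final: 0.371257


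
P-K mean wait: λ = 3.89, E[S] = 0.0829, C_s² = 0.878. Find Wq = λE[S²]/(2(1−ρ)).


ρ = λ·E[S] = 3.89·0.0829 = 0.3225
E[S²] = E[S]²(1+C_s²) = 0.0829²·(1+0.878) = 0.012906
Wq = λ·E[S²]/(2(1−ρ)) = 3.89·0.012906/(2·0.6775) = 0.03705 hr

Final: 0.03705 hr


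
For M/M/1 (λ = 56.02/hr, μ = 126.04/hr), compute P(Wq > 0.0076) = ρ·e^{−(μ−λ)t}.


ρ = 56.02/126.04 = 0.4445
P(Wq > t) = ρ·e^{−(μ−λ)t} = 0.4445·e^{−0.5322}
= 0.4445·0.587340 = 0.261050

Final: 0.261050


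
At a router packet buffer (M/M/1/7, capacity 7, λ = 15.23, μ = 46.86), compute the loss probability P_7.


ρ = λ/μ = 15.23/46.86 = 0.3250
P_K = (1−ρ)ρ^K/(1−ρ^(K+1)) = (0.6750·0.0003831)/(1 − 0.0001245)
= 0.0002586/0.999875 = 0.0002586

Final: 0.0002586


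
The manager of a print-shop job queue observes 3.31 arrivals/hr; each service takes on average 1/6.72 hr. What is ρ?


ρ = λ/μ = 3.31/6.72 = 0.4926

Final: 0.4926


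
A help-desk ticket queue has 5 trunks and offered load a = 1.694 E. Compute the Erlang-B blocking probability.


B(c,a) = (a^c/c!) / Σ_{k=0}^{c} a^k/k!
a^5/5! = 0.116248
Σ terms (k=0..5): 1.00000 + 1.69400 + 1.43482 + 0.81019 + 0.34312 + 0.11625 = 5.398377
B = 0.116248/5.398377 = 0.021534

Final: 0.021534


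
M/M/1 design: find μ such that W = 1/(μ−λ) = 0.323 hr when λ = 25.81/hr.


W = 1/(μ−λ) ⇒ μ − λ = 1/W = 1/0.323 = 3.0960
μ = λ + 1/W = 25.81 + 3.0960 = 28.9060 per hr

Final: 28.9060 /hr


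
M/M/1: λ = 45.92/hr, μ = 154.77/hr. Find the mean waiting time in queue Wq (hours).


ρ = 45.92/154.77 = 0.2967
Wq = ρ/(μ−λ) = 0.2967/(154.77 − 45.92) = 0.2967/108.85 = 0.002726 hr

Final: 0.002726 hr


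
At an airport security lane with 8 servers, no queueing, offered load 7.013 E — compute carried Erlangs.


B(8,7.013) = 0.179570 (Erlang-B)
Carried load = a(1 − B) = 7.013·(1 − 0.179570) = 7.013·0.820430 = 5.7537 E

Final: 5.7537 Erlangs


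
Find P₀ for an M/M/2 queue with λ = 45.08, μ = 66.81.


a = λ/μ = 45.08/66.81 = 0.6747; ρ = a/c = 0.3374
Σ_{k=0}^{1} a^k/k! (terms k=0..1) = 1.00000 + 0.67475 = 1.67475
Tail: a^2/(2!(1−ρ)) = 0.45529/(2·0.6626) = 0.34355
P₀ = 1/(1.67475 + 0.34355) = 1/2.01830 = 0.495467

Final: 0.495467


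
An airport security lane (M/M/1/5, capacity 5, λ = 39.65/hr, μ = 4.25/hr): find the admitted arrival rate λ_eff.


ρ = 9.3294; P_K = (1−ρ)ρ^5/(1−ρ^6) = 0.892813
λ_eff = λ(1 − P_K) = 39.65·(1 − 0.892813) = 39.65·0.107187 = 4.2499 /hr

Final: 4.2499 /hr


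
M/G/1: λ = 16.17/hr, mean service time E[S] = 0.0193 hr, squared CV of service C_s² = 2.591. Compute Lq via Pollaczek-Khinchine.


ρ = λ·E[S] = 16.17·0.0193 = 0.3121
Lq = ρ²(1+C_s²)/(2(1−ρ)) = 0.09739·(1+2.591)/(2·0.6879)
= 0.09739·3.5910/1.3758 = 0.25420

Final: 0.25420


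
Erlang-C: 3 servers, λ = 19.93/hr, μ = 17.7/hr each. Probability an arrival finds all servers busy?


a = λ/μ = 1.1260; ρ = a/3 = 0.3753
P₀ = 0.318390 (from M/M/c formula)
C(c,a) = [a^c/(c!(1−ρ))]·P₀ = [1.42759/(6·0.6247)]·0.318390
= 0.38089·0.318390 = 0.121272

Final: 0.121272


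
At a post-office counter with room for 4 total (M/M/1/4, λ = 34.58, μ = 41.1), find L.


ρ = 34.58/41.1 = 0.8414
L = ρ[1 − (K+1)ρ^K + Kρ^(K+1)] / [(1−ρ)(1−ρ^(K+1))]
Numerator: 0.8414·(1 − 5·0.501110 + 4·0.421615) = 0.152212
Denominator: (0.1586)·(0.578385) = 0.091754
L = 0.152212/0.091754 = 1.6589

Final: 1.6589


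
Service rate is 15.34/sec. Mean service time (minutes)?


Mean service time = 1/μ = 1/15.34 second = 0.06519 second
In minutes: 0.06519 × 0.0166667 = 0.001086 min

Final: 0.001086 min


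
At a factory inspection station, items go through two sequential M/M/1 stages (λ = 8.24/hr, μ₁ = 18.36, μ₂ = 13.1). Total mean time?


Each node sees arrival rate λ = 8.24/hr (tandem ⇒ throughput preserved).
W₁ = 1/(μ₁−λ) = 1/(18.36−8.24) = 0.09881 hr
W₂ = 1/(μ₂−λ) = 1/(13.1−8.24) = 0.20576 hr
W_total = W₁ + W₂ = 0.09881 + 0.20576 = 0.30458 hr

Final: 0.30458 hr


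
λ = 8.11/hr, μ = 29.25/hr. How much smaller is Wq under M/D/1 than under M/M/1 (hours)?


ρ = 8.11/29.25 = 0.2773
Wq(M/M/1) = ρ/(μ−λ) = 0.2773/21.14 = 0.01312 hr
Wq(M/D/1) = ρ/(2(μ−λ)) = 0.006558 hr
Savings = 0.01312 − 0.006558 = 0.006558 hr

Final: 0.006558 hr


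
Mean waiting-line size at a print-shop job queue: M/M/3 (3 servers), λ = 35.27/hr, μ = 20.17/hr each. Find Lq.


a = λ/μ = 1.7486; ρ = a/3 = 0.5829
P₀ = 0.155911
Lq = P₀·a^c·ρ / (c!·(1−ρ)²) = 0.155911·5.34686·0.5829/(6·0.17399)
= 0.46546

Final: 0.46546


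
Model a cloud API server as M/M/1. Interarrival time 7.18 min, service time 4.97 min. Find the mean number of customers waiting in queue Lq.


λ = 60/7.18 = 8.3565 /hr
μ = 60/4.97 = 12.0724 /hr
ρ = λ/μ = 8.3565/12.0724 = 0.6922
Lq = ρ²/(1−ρ) = 0.4791/0.3078 = 1.5567

Final: 1.5567


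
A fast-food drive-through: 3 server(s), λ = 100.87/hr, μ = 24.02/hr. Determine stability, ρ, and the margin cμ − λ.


Total capacity cμ = 3·24.02 = 72.06/hr
ρ = λ/(cμ) = 100.87/72.06 = 1.3998
Stable ⇔ ρ < 1: NO
Spare capacity = cμ − λ = 72.06 − 100.87 = -28.81/hr

Final: ρ = 1.3998; unstable; margin = -28.81/hr


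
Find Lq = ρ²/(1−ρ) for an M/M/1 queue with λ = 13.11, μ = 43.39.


ρ = 13.11/43.39 = 0.3021
Lq = ρ²/(1−ρ) = 0.09129/0.6979 = 0.1308

Final: 0.1308


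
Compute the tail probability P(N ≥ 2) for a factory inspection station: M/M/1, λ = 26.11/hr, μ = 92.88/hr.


ρ = 26.11/92.88 = 0.2811
P(N ≥ n) = ρ^n = 0.2811^2 = 0.079026

Final: 0.079026


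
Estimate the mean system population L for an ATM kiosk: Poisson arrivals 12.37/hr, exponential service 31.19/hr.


ρ = λ/μ = 12.37/31.19 = 0.3966
L = ρ/(1−ρ) = 0.3966/(1 − 0.3966) = 0.3966/0.6034 = 0.6573

Final: 0.6573


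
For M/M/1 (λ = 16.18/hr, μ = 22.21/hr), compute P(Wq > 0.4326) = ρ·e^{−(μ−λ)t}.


ρ = 16.18/22.21 = 0.7285
P(Wq > t) = ρ·e^{−(μ−λ)t} = 0.7285·e^{−2.6086}
= 0.7285·0.073639 = 0.053646

Final: 0.053646


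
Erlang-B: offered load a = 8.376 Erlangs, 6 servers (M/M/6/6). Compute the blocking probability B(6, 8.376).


B(c,a) = (a^c/c!) / Σ_{k=0}^{c} a^k/k!
a^6/6! = 479.609211
Σ terms (k=0..6): 1.00000 + 8.37600 + 35.07869 + 97.93970 + 205.08573 + 343.55961 + 479.60921 = 1170.648929
B = 479.609211/1170.648929 = 0.409695

Final: 0.409695


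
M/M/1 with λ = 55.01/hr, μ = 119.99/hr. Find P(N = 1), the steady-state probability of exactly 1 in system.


ρ = 55.01/119.99 = 0.4585
P_n = (1−ρ)·ρ^n = (1 − 0.4585)·0.4585^1 = 0.5415·0.458455 = 0.248274

Final: 0.248274


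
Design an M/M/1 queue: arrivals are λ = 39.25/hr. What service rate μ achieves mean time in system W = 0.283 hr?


W = 1/(μ−λ) ⇒ μ − λ = 1/W = 1/0.283 = 3.5336
μ = λ + 1/W = 39.25 + 3.5336 = 42.7836 per hr

Final: 42.7836 /hr


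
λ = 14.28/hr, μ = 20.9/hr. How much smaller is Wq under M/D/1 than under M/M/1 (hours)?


ρ = 14.28/20.9 = 0.6833
Wq(M/M/1) = ρ/(μ−λ) = 0.6833/6.62 = 0.10321 hr
Wq(M/D/1) = ρ/(2(μ−λ)) = 0.05161 hr
Savings = 0.10321 − 0.05161 = 0.05161 hr

Final: 0.05161 hr


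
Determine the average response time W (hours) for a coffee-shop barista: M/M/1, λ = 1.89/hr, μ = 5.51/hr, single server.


W = 1/(μ−λ) = 1/(5.51 − 1.89) = 1/3.62 = 0.2762 hr

Final: 0.2762 hr


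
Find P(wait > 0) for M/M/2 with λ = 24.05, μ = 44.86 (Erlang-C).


a = λ/μ = 0.5361; ρ = a/2 = 0.2681
P₀ = 0.577217 (from M/M/c formula)
C(c,a) = [a^c/(c!(1−ρ))]·P₀ = [0.28742/(2·0.7319)]·0.577217
= 0.19634·0.577217 = 0.113330

Final: 0.113330


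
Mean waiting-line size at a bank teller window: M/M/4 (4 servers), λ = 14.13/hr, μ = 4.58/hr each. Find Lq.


a = λ/μ = 3.0852; ρ = a/4 = 0.7713
P₀ = 0.033065
Lq = P₀·a^c·ρ / (c!·(1−ρ)²) = 0.033065·90.59552·0.7713/(24·0.05231)
= 1.84039

Final: 1.84039


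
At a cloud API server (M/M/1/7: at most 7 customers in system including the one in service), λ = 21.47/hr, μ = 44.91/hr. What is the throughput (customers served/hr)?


ρ = 0.4781; P_K = (1−ρ)ρ^7/(1−ρ^8) = 0.002987
λ_eff = λ(1 − P_K) = 21.47·(1 − 0.002987) = 21.47·0.997013 = 21.4059 /hr

Final: 21.4059 /hr


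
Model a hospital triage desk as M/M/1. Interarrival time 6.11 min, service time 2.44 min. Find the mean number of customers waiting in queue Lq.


λ = 60/6.11 = 9.8200 /hr
μ = 60/2.44 = 24.5902 /hr
ρ = λ/μ = 9.8200/24.5902 = 0.3993
Lq = ρ²/(1−ρ) = 0.1595/0.6007 = 0.2655

Final: 0.2655


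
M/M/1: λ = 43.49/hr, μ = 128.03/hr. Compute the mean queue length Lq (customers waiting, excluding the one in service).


ρ = 43.49/128.03 = 0.3397
Lq = ρ²/(1−ρ) = 0.1154/0.6603 = 0.1747

Final: 0.1747


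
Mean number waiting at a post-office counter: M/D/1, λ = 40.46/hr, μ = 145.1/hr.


ρ = 40.46/145.1 = 0.2788
M/D/1: Lq = ρ²/(2(1−ρ)) = 0.07775/(2·0.7212) = 0.05391

Final: 0.05391


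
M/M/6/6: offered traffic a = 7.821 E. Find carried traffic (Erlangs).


B(6,7.821) = 0.379878 (Erlang-B)
Carried load = a(1 − B) = 7.821·(1 − 0.379878) = 7.821·0.620122 = 4.8500 E

Final: 4.8500 Erlangs


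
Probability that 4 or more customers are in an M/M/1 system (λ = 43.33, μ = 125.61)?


ρ = 43.33/125.61 = 0.3450
P(N ≥ n) = ρ^n = 0.3450^4 = 0.014160

Final: 0.014160


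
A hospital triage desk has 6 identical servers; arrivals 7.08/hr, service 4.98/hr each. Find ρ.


ρ = λ/(cμ) = 7.08/(6·4.98) = 7.08/29.88 = 0.2369

Final: 0.2369


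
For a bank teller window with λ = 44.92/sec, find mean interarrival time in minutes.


Mean interarrival time = 1/λ = 1/44.92 second = 0.02226 second
In minutes: 0.02226 × 0.0166667 = 0.0003710 min

Final: 0.0003710 min


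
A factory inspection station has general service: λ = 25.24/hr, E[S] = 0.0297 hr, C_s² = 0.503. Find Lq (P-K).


ρ = λ·E[S] = 25.24·0.0297 = 0.7496
Lq = ρ²(1+C_s²)/(2(1−ρ)) = 0.5619·(1+0.503)/(2·0.2504)
= 0.5619·1.5030/0.5007 = 1.68669

Final: 1.68669


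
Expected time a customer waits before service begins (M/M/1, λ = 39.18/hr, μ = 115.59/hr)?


ρ = 39.18/115.59 = 0.3390
Wq = ρ/(μ−λ) = 0.3390/(115.59 − 39.18) = 0.3390/76.41 = 0.004436 hr

Final: 0.004436 hr


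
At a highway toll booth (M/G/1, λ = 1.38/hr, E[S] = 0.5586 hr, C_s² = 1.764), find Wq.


ρ = λ·E[S] = 1.38·0.5586 = 0.7709
E[S²] = E[S]²(1+C_s²) = 0.5586²·(1+1.764) = 0.862462
Wq = λ·E[S²]/(2(1−ρ)) = 1.38·0.862462/(2·0.2291) = 2.59719 hr

Final: 2.59719 hr


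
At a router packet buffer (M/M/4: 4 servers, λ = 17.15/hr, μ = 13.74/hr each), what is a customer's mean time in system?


a = 1.2482; ρ = 0.3120; P₀ = 0.285856
Lq = P₀·a^c·ρ/(c!(1−ρ)²) = 0.01906
Wq = Lq/λ = 0.01906/17.15 = 0.001111 hr
W = Wq + 1/μ = 0.001111 + 0.07278 = 0.07389 hr

Final: 0.07389 hr


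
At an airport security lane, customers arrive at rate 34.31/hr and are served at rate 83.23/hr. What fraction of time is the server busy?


ρ = λ/μ = 34.31/83.23 = 0.4122

Final: 0.4122


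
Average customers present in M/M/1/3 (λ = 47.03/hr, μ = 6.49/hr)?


ρ = 47.03/6.49 = 7.2465
L = ρ[1 − (K+1)ρ^K + Kρ^(K+1)] / [(1−ρ)(1−ρ^(K+1))]
Numerator: 7.2465·(1 − 4·380.531704 + 3·2757.535599) = 48924.823347
Denominator: (-6.2465)·(-2756.535599) = 17218.790938
L = 48924.823347/17218.790938 = 2.8414

Final: 2.8414


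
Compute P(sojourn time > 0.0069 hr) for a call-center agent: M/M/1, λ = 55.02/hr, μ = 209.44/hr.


W ~ Exponential(μ−λ) for M/M/1.
μ − λ = 209.44 − 55.02 = 154.4200
P(W > t) = e^{−(μ−λ)t} = e^{−1.0655} = 0.344556

Final: 0.344556


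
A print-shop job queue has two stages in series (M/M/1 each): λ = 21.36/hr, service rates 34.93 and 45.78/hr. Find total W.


Each node sees arrival rate λ = 21.36/hr (tandem ⇒ throughput preserved).
W₁ = 1/(μ₁−λ) = 1/(34.93−21.36) = 0.07369 hr
W₂ = 1/(μ₂−λ) = 1/(45.78−21.36) = 0.04095 hr
W_total = W₁ + W₂ = 0.07369 + 0.04095 = 0.11464 hr

Final: 0.11464 hr


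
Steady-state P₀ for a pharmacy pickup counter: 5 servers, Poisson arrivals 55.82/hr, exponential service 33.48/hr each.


a = λ/μ = 55.82/33.48 = 1.6673; ρ = a/c = 0.3335
Σ_{k=0}^{4} a^k/k! (terms k=0..4) = 1.00000 + 1.66726 + 1.38988 + 0.77243 + 0.32196 = 5.15155
Tail: a^5/(5!(1−ρ)) = 12.88315/(120·0.6665) = 0.16107
P₀ = 1/(5.15155 + 0.16107) = 1/5.31262 = 0.188231

Final: 0.188231


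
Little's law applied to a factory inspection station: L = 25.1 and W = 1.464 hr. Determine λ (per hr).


λ = L/W = 25.1/1.464 = 17.1448 /hr

Final: 17.1448 /hr


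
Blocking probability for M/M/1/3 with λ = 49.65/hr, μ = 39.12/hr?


ρ = λ/μ = 49.65/39.12 = 1.2692
P_K = (1−ρ)ρ^K/(1−ρ^(K+1)) = (-0.2692·2.044378)/(1 − 2.594667)
= -0.550289/-1.594667 = 0.345081

Final: 0.345081


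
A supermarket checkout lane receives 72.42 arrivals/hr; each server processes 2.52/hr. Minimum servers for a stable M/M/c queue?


Stability requires cμ > λ ⇔ c > λ/μ.
λ/μ = 72.42/2.52 = 28.7381
Minimum integer c = ⌊28.7381⌋ + 1 = 29
Check: 29·2.52 = 73.08 > 72.42, while 28·2.52 = 70.56 ≤ 72.42

Final: 29 servers


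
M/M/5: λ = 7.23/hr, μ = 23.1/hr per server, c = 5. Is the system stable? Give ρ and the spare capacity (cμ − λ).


Total capacity cμ = 5·23.1 = 115.50/hr
ρ = λ/(cμ) = 7.23/115.50 = 0.06260
Stable ⇔ ρ < 1: YES
Spare capacity = cμ − λ = 115.50 − 7.23 = 108.27/hr

Final: ρ = 0.06260; stable; margin = 108.27/hr


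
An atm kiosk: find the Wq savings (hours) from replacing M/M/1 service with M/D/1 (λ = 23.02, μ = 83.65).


ρ = 23.02/83.65 = 0.2752
Wq(M/M/1) = ρ/(μ−λ) = 0.2752/60.63 = 0.004539 hr
Wq(M/D/1) = ρ/(2(μ−λ)) = 0.002269 hr
Savings = 0.004539 − 0.002269 = 0.002269 hr

Final: 0.002269 hr


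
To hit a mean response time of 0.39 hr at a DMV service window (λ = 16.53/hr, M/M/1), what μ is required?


W = 1/(μ−λ) ⇒ μ − λ = 1/W = 1/0.39 = 2.5641
μ = λ + 1/W = 16.53 + 2.5641 = 19.0941 per hr

Final: 19.0941 /hr


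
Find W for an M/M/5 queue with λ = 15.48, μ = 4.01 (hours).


a = 3.8603; ρ = 0.7721; P₀ = 0.016001
Lq = P₀·a^c·ρ/(c!(1−ρ)²) = 1.69883
Wq = Lq/λ = 1.69883/15.48 = 0.10974 hr
W = Wq + 1/μ = 0.10974 + 0.24938 = 0.35912 hr

Final: 0.35912 hr


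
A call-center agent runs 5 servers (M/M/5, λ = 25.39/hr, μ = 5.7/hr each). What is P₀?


a = λ/μ = 25.39/5.7 = 4.4544; ρ = a/c = 0.8909
Σ_{k=0}^{4} a^k/k! (terms k=0..4) = 1.00000 + 4.45439 + 9.92078 + 14.73032 + 16.40364 = 46.50912
Tail: a^5/(5!(1−ρ)) = 1753.63509/(120·0.1091) = 133.91908
P₀ = 1/(46.50912 + 133.91908) = 1/180.42820 = 0.005542

Final: 0.005542


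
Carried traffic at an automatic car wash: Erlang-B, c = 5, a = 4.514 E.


B(5,4.514) = 0.244225 (Erlang-B)
Carried load = a(1 − B) = 4.514·(1 − 0.244225) = 4.514·0.755775 = 3.4116 E

Final: 3.4116 Erlangs


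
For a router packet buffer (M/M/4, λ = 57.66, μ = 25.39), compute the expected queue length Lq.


a = λ/μ = 2.2710; ρ = a/4 = 0.5677
P₀ = 0.096474
Lq = P₀·a^c·ρ / (c!·(1−ρ)²) = 0.096474·26.59792·0.5677/(24·0.18685)
= 0.32487

Final: 0.32487


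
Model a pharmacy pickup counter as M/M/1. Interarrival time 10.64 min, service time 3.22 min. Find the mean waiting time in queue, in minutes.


λ = 60/10.64 = 5.6391 /hr
μ = 60/3.22 = 18.6335 /hr
ρ = λ/μ = 5.6391/18.6335 = 0.3026
Wq = ρ/(μ−λ) = 0.3026/(18.6335−5.6391) = 0.02329 hr
In minutes: 0.02329·60 = 1.397 min

Final: 1.397 min


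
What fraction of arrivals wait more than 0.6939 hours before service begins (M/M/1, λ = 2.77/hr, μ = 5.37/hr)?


ρ = 2.77/5.37 = 0.5158
P(Wq > t) = ρ·e^{−(μ−λ)t} = 0.5158·e^{−1.8041}
= 0.5158·0.164616 = 0.084914

Final: 0.084914


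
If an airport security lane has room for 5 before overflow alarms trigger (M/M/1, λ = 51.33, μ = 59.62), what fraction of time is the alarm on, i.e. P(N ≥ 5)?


ρ = 51.33/59.62 = 0.8610
P(N ≥ n) = ρ^n = 0.8610^5 = 0.473038

Final: 0.473038


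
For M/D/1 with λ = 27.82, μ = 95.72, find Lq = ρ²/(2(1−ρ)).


ρ = 27.82/95.72 = 0.2906
M/D/1: Lq = ρ²/(2(1−ρ)) = 0.08447/(2·0.7094) = 0.05954

Final: 0.05954


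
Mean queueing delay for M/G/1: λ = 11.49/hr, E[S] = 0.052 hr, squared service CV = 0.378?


ρ = λ·E[S] = 11.49·0.052 = 0.5975
E[S²] = E[S]²(1+C_s²) = 0.052²·(1+0.378) = 0.003726
Wq = λ·E[S²]/(2(1−ρ)) = 11.49·0.003726/(2·0.4025) = 0.05318 hr

Final: 0.05318 hr


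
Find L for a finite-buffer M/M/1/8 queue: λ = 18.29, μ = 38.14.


ρ = 18.29/38.14 = 0.4795
L = ρ[1 − (K+1)ρ^K + Kρ^(K+1)] / [(1−ρ)(1−ρ^(K+1))]
Numerator: 0.4795·(1 − 9·0.002797 + 8·0.001341) = 0.472624
Denominator: (0.5205)·(0.998659) = 0.519753
L = 0.472624/0.519753 = 0.9093

Final: 0.9093


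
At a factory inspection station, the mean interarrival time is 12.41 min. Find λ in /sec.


λ = 1/(interarrival time) in consistent units.
1 second = 0.0166667 min, so λ = 0.0166667/12.41 = 0.001343 per second

Final: 0.001343 /sec


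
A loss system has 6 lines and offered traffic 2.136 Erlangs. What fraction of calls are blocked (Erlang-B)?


B(c,a) = (a^c/c!) / Σ_{k=0}^{c} a^k/k!
a^6/6! = 0.131909
Σ terms (k=0..6): 1.00000 + 2.13600 + 2.28125 + 1.62425 + 0.86735 + 0.37053 + 0.13191 = 8.411286
B = 0.131909/8.411286 = 0.015682

Final: 0.015682


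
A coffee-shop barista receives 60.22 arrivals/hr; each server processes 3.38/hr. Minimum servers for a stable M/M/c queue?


Stability requires cμ > λ ⇔ c > λ/μ.
λ/μ = 60.22/3.38 = 17.8166
Minimum integer c = ⌊17.8166⌋ + 1 = 18
Check: 18·3.38 = 60.84 > 60.22, while 17·3.38 = 57.46 ≤ 60.22

Final: 18 servers


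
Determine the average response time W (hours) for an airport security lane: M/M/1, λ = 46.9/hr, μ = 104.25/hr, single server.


W = 1/(μ−λ) = 1/(104.25 − 46.9) = 1/57.35 = 0.01744 hr

Final: 0.01744 hr


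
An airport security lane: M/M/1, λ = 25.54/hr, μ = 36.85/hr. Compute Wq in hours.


ρ = 25.54/36.85 = 0.6931
Wq = ρ/(μ−λ) = 0.6931/(36.85 − 25.54) = 0.6931/11.31 = 0.06128 hr

Final: 0.06128 hr


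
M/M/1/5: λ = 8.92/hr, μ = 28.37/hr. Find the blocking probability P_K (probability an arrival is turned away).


ρ = λ/μ = 8.92/28.37 = 0.3144
P_K = (1−ρ)ρ^K/(1−ρ^(K+1)) = (0.6856·0.003073)/(1 − 0.0009661)
= 0.002107/0.999034 = 0.002109

Final: 0.002109


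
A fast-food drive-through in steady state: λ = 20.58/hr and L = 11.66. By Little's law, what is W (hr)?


W = L/λ = 11.66/20.58 = 0.5666 hr

Final: 0.5666 hr


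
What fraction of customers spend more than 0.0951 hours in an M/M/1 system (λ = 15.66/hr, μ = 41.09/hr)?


W ~ Exponential(μ−λ) for M/M/1.
μ − λ = 41.09 − 15.66 = 25.4300
P(W > t) = e^{−(μ−λ)t} = e^{−2.4184} = 0.089065

Final: 0.089065


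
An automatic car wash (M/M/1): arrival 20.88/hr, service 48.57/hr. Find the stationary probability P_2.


ρ = 20.88/48.57 = 0.4299
P_n = (1−ρ)·ρ^n = (1 − 0.4299)·0.4299^2 = 0.5701·0.184810 = 0.105361

Final: 0.105361


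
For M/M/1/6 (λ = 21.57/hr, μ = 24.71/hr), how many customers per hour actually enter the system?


ρ = 0.8729; P_K = (1−ρ)ρ^6/(1−ρ^7) = 0.091604
λ_eff = λ(1 − P_K) = 21.57·(1 − 0.091604) = 21.57·0.908396 = 19.5941 /hr

Final: 19.5941 /hr


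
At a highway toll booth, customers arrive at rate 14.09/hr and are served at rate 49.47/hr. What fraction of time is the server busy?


ρ = λ/μ = 14.09/49.47 = 0.2848

Final: 0.2848


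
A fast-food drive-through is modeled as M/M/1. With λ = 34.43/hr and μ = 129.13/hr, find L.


ρ = λ/μ = 34.43/129.13 = 0.2666
L = ρ/(1−ρ) = 0.2666/(1 − 0.2666) = 0.2666/0.7334 = 0.3636

Final: 0.3636


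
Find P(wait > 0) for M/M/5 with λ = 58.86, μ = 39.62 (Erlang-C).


a = λ/μ = 1.4856; ρ = a/5 = 0.2971
P₀ = 0.226021 (from M/M/c formula)
C(c,a) = [a^c/(c!(1−ρ))]·P₀ = [7.23651/(120·0.7029)]·0.226021
= 0.08580·0.226021 = 0.019392

Final: 0.019392


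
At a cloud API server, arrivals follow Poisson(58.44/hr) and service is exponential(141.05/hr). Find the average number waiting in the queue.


ρ = 58.44/141.05 = 0.4143
Lq = ρ²/(1−ρ) = 0.1717/0.5857 = 0.2931

Final: 0.2931


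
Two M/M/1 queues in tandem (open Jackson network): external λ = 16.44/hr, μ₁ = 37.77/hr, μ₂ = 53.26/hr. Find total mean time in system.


Each node sees arrival rate λ = 16.44/hr (tandem ⇒ throughput preserved).
W₁ = 1/(μ₁−λ) = 1/(37.77−16.44) = 0.04688 hr
W₂ = 1/(μ₂−λ) = 1/(53.26−16.44) = 0.02716 hr
W_total = W₁ + W₂ = 0.04688 + 0.02716 = 0.07404 hr

Final: 0.07404 hr


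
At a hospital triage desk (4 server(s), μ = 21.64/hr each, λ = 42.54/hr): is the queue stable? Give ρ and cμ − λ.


Total capacity cμ = 4·21.64 = 86.56/hr
ρ = λ/(cμ) = 42.54/86.56 = 0.4915
Stable ⇔ ρ < 1: YES
Spare capacity = cμ − λ = 86.56 − 42.54 = 44.02/hr

Final: ρ = 0.4915; stable; margin = 44.02/hr


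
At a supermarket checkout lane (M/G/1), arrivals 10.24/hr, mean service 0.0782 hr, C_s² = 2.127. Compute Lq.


ρ = λ·E[S] = 10.24·0.0782 = 0.8008
Lq = ρ²(1+C_s²)/(2(1−ρ)) = 0.6412·(1+2.127)/(2·0.1992)
= 0.6412·3.1270/0.3985 = 5.03213

Final: 5.03213


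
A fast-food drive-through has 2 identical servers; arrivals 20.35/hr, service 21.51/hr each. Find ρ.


ρ = λ/(cμ) = 20.35/(2·21.51) = 20.35/43.02 = 0.4730

Final: 0.4730


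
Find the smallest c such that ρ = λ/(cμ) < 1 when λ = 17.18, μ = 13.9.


Stability requires cμ > λ ⇔ c > λ/μ.
λ/μ = 17.18/13.9 = 1.2360
Minimum integer c = ⌊1.2360⌋ + 1 = 2
Check: 2·13.9 = 27.80 > 17.18, while 1·13.9 = 13.90 ≤ 17.18

Final: 2 servers


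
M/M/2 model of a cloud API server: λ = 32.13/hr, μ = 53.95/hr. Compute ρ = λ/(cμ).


ρ = λ/(cμ) = 32.13/(2·53.95) = 32.13/107.90 = 0.2978

Final: 0.2978


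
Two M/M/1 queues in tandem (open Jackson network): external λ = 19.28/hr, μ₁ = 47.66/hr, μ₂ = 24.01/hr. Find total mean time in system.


Each node sees arrival rate λ = 19.28/hr (tandem ⇒ throughput preserved).
W₁ = 1/(μ₁−λ) = 1/(47.66−19.28) = 0.03524 hr
W₂ = 1/(μ₂−λ) = 1/(24.01−19.28) = 0.21142 hr
W_total = W₁ + W₂ = 0.03524 + 0.21142 = 0.24665 hr

Final: 0.24665 hr


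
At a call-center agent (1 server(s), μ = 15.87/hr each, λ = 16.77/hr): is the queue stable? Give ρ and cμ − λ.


Total capacity cμ = 1·15.87 = 15.87/hr
ρ = λ/(cμ) = 16.77/15.87 = 1.0567
Stable ⇔ ρ < 1: NO
Spare capacity = cμ − λ = 15.87 − 16.77 = -0.90/hr

Final: ρ = 1.0567; unstable; margin = -0.90/hr


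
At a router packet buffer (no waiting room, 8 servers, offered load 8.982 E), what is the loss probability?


B(c,a) = (a^c/c!) / Σ_{k=0}^{c} a^k/k!
a^8/8! = 1050.664074
Σ terms (k=0..8): 1.00000 + 8.98200 + 40.33816 + 120.77246 + 271.19455 + 487.17389 + 729.29932 + 935.79521 + 1050.66407 = 3645.219669
B = 1050.664074/3645.219669 = 0.288231

Final: 0.288231


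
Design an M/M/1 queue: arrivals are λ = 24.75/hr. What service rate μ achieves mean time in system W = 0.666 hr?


W = 1/(μ−λ) ⇒ μ − λ = 1/W = 1/0.666 = 1.5015
μ = λ + 1/W = 24.75 + 1.5015 = 26.2515 per hr

Final: 26.2515 /hr


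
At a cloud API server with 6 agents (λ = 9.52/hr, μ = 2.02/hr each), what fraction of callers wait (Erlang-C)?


a = λ/μ = 4.7129; ρ = a/6 = 0.7855
P₀ = 0.006890 (from M/M/c formula)
C(c,a) = [a^c/(c!(1−ρ))]·P₀ = [10957.55032/(720·0.2145)]·0.006890
= 70.94311·0.006890 = 0.488795

Final: 0.488795


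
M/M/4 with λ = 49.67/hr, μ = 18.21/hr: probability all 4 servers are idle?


a = λ/μ = 49.67/18.21 = 2.7276; ρ = a/c = 0.6819
Σ_{k=0}^{3} a^k/k! (terms k=0..3) = 1.00000 + 2.72762 + 3.71996 + 3.38222 = 10.82980
Tail: a^4/(4!(1−ρ)) = 55.35245/(24·0.3181) = 7.25053
P₀ = 1/(10.82980 + 7.25053) = 1/18.08033 = 0.055309

Final: 0.055309


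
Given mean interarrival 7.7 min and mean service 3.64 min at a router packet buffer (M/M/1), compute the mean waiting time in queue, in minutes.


λ = 60/7.7 = 7.7922 /hr
μ = 60/3.64 = 16.4835 /hr
ρ = λ/μ = 7.7922/16.4835 = 0.4727
Wq = ρ/(μ−λ) = 0.4727/(16.4835−7.7922) = 0.05439 hr
In minutes: 0.05439·60 = 3.263 min

Final: 3.263 min


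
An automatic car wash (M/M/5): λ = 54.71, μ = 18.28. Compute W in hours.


a = 2.9929; ρ = 0.5986; P₀ = 0.047019
Lq = P₀·a^c·ρ/(c!(1−ρ)²) = 0.34952
Wq = Lq/λ = 0.34952/54.71 = 0.006389 hr
W = Wq + 1/μ = 0.006389 + 0.05470 = 0.06109 hr

Final: 0.06109 hr


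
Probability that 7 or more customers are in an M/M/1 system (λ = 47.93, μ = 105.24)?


ρ = 47.93/105.24 = 0.4554
P(N ≥ n) = ρ^n = 0.4554^7 = 0.004064

Final: 0.004064


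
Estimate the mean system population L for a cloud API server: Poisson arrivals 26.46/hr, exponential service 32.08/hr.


ρ = λ/μ = 26.46/32.08 = 0.8248
L = ρ/(1−ρ) = 0.8248/(1 − 0.8248) = 0.8248/0.1752 = 4.7082

Final: 4.7082


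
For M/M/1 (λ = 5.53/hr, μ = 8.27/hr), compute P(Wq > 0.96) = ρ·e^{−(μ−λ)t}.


ρ = 5.53/8.27 = 0.6687
P(Wq > t) = ρ·e^{−(μ−λ)t} = 0.6687·e^{−2.6304}
= 0.6687·0.072050 = 0.048178

Final: 0.048178


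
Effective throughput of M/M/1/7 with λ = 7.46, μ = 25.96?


ρ = 0.2874; P_K = (1−ρ)ρ^7/(1−ρ^8) = 0.0001153
λ_eff = λ(1 − P_K) = 7.46·(1 − 0.0001153) = 7.46·0.999885 = 7.4591 /hr

Final: 7.4591 /hr


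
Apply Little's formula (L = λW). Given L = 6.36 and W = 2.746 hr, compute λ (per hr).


λ = L/W = 6.36/2.746 = 2.3161 /hr

Final: 2.3161 /hr


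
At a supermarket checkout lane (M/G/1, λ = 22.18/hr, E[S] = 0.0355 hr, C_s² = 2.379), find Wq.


ρ = λ·E[S] = 22.18·0.0355 = 0.7874
E[S²] = E[S]²(1+C_s²) = 0.0355²·(1+2.379) = 0.004258
Wq = λ·E[S²]/(2(1−ρ)) = 22.18·0.004258/(2·0.2126) = 0.22212 hr

Final: 0.22212 hr


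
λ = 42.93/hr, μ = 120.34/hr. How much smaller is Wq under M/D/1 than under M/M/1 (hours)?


ρ = 42.93/120.34 = 0.3567
Wq(M/M/1) = ρ/(μ−λ) = 0.3567/77.41 = 0.004608 hr
Wq(M/D/1) = ρ/(2(μ−λ)) = 0.002304 hr
Savings = 0.004608 − 0.002304 = 0.002304 hr

Final: 0.002304 hr


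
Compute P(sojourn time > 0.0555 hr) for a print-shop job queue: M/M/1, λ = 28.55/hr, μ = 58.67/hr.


W ~ Exponential(μ−λ) for M/M/1.
μ − λ = 58.67 − 28.55 = 30.1200
P(W > t) = e^{−(μ−λ)t} = e^{−1.6717} = 0.187935

Final: 0.187935


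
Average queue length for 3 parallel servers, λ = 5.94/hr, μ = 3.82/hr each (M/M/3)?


a = λ/μ = 1.5550; ρ = a/3 = 0.5183
P₀ = 0.197437
Lq = P₀·a^c·ρ / (c!·(1−ρ)²) = 0.197437·3.75984·0.5183/(6·0.23201)
= 0.27640

Final: 0.27640


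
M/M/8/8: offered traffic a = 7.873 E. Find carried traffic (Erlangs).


B(8,7.873) = 0.228497 (Erlang-B)
Carried load = a(1 − B) = 7.873·(1 − 0.228497) = 7.873·0.771503 = 6.0740 E

Final: 6.0740 Erlangs


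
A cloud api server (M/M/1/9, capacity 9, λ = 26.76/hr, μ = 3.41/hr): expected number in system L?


ρ = 26.76/3.41 = 7.8475
L = ρ[1 − (K+1)ρ^K + Kρ^(K+1)] / [(1−ρ)(1−ρ^(K+1))]
Numerator: 7.8475·(1 − 10·112871831.189473 + 9·885762522.765483) = 53701625801.553070
Denominator: (-6.8475)·(-885762521.765483) = 6065265361.649276
L = 53701625801.553070/6065265361.649276 = 8.8540

Final: 8.8540


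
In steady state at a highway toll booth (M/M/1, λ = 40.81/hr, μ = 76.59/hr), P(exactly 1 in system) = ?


ρ = 40.81/76.59 = 0.5328
P_n = (1−ρ)·ρ^n = (1 − 0.5328)·0.5328^1 = 0.4672·0.532837 = 0.248922

Final: 0.248922


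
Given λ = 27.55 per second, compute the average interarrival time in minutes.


Mean interarrival time = 1/λ = 1/27.55 second = 0.03630 second
In minutes: 0.03630 × 0.0166667 = 0.0006050 min

Final: 0.0006050 min


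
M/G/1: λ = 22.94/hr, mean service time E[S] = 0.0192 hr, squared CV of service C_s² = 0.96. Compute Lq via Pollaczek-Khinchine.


ρ = λ·E[S] = 22.94·0.0192 = 0.4404
Lq = ρ²(1+C_s²)/(2(1−ρ)) = 0.1940·(1+0.96)/(2·0.5596)
= 0.1940·1.9600/1.1191 = 0.33976

Final: 0.33976


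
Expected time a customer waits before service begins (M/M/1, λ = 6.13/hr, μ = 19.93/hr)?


ρ = 6.13/19.93 = 0.3076
Wq = ρ/(μ−λ) = 0.3076/(19.93 − 6.13) = 0.3076/13.80 = 0.02229 hr

Final: 0.02229 hr


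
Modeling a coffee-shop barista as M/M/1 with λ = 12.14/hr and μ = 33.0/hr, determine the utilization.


ρ = λ/μ = 12.14/33.0 = 0.3679

Final: 0.3679


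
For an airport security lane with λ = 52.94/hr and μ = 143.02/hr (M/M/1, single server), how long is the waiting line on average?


ρ = 52.94/143.02 = 0.3702
Lq = ρ²/(1−ρ) = 0.1370/0.6298 = 0.2175

Final: 0.2175


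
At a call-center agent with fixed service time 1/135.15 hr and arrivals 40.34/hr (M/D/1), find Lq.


ρ = 40.34/135.15 = 0.2985
M/D/1: Lq = ρ²/(2(1−ρ)) = 0.08909/(2·0.7015) = 0.06350

Final: 0.06350


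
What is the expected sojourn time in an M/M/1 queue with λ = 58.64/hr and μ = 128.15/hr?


W = 1/(μ−λ) = 1/(128.15 − 58.64) = 1/69.51 = 0.01439 hr

Final: 0.01439 hr


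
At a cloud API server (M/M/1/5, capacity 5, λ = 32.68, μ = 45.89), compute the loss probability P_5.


ρ = λ/μ = 32.68/45.89 = 0.7121
P_K = (1−ρ)ρ^K/(1−ρ^(K+1)) = (0.2879·0.183155)/(1 − 0.130432)
= 0.052724/0.869568 = 0.060632

Final: 0.060632


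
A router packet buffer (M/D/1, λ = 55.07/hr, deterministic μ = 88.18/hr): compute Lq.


ρ = 55.07/88.18 = 0.6245
M/D/1: Lq = ρ²/(2(1−ρ)) = 0.3900/(2·0.3755) = 0.51936

Final: 0.51936


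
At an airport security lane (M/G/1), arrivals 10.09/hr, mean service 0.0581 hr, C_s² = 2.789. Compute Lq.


ρ = λ·E[S] = 10.09·0.0581 = 0.5862
Lq = ρ²(1+C_s²)/(2(1−ρ)) = 0.3437·(1+2.789)/(2·0.4138)
= 0.3437·3.7890/0.8275 = 1.57351

Final: 1.57351


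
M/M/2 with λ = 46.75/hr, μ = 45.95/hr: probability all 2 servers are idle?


a = λ/μ = 46.75/45.95 = 1.0174; ρ = a/c = 0.5087
Σ_{k=0}^{1} a^k/k! (terms k=0..1) = 1.00000 + 1.01741 = 2.01741
Tail: a^2/(2!(1−ρ)) = 1.03512/(2·0.4913) = 1.05346
P₀ = 1/(2.01741 + 1.05346) = 1/3.07087 = 0.325640

Final: 0.325640


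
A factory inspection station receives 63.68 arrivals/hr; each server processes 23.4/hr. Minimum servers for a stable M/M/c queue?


Stability requires cμ > λ ⇔ c > λ/μ.
λ/μ = 63.68/23.4 = 2.7214
Minimum integer c = ⌊2.7214⌋ + 1 = 3
Check: 3·23.4 = 70.20 > 63.68, while 2·23.4 = 46.80 ≤ 63.68

Final: 3 servers


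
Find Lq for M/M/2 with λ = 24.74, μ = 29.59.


a = λ/μ = 0.8361; ρ = a/2 = 0.4180
P₀ = 0.410391
Lq = P₀·a^c·ρ / (c!·(1−ρ)²) = 0.410391·0.69905·0.4180/(2·0.33867)
= 0.17706

Final: 0.17706


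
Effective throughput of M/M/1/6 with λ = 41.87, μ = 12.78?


ρ = 3.2762; P_K = (1−ρ)ρ^6/(1−ρ^7) = 0.694941
λ_eff = λ(1 − P_K) = 41.87·(1 − 0.694941) = 41.87·0.305059 = 12.7728 /hr

Final: 12.7728 /hr


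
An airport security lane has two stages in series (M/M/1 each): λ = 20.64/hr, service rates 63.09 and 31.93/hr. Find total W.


Each node sees arrival rate λ = 20.64/hr (tandem ⇒ throughput preserved).
W₁ = 1/(μ₁−λ) = 1/(63.09−20.64) = 0.02356 hr
W₂ = 1/(μ₂−λ) = 1/(31.93−20.64) = 0.08857 hr
W_total = W₁ + W₂ = 0.02356 + 0.08857 = 0.11213 hr

Final: 0.11213 hr


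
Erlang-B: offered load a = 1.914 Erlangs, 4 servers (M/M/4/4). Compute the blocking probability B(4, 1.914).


B(c,a) = (a^c/c!) / Σ_{k=0}^{c} a^k/k!
a^4/4! = 0.559186
Σ terms (k=0..4): 1.00000 + 1.91400 + 1.83170 + 1.16862 + 0.55919 = 6.473508
B = 0.559186/6.473508 = 0.086381

Final: 0.086381


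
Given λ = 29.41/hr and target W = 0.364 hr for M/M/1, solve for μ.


W = 1/(μ−λ) ⇒ μ − λ = 1/W = 1/0.364 = 2.7473
μ = λ + 1/W = 29.41 + 2.7473 = 32.1573 per hr

Final: 32.1573 /hr


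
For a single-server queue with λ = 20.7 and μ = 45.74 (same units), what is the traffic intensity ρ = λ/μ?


ρ = λ/μ = 20.7/45.74 = 0.4526

Final: 0.4526


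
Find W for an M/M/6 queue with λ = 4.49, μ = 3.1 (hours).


a = 1.4484; ρ = 0.2414; P₀ = 0.234902
Lq = P₀·a^c·ρ/(c!(1−ρ)²) = 0.001263
Wq = Lq/λ = 0.001263/4.49 = 0.0002814 hr
W = Wq + 1/μ = 0.0002814 + 0.32258 = 0.32286 hr

Final: 0.32286 hr


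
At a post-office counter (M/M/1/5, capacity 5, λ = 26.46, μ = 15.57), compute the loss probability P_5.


ρ = λ/μ = 26.46/15.57 = 1.6994
P_K = (1−ρ)ρ^K/(1−ρ^(K+1)) = (-0.6994·14.174447)/(1 − 24.088367)
= -9.913920/-23.088367 = 0.429390

Final: 0.429390


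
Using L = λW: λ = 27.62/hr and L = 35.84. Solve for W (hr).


W = L/λ = 35.84/27.62 = 1.2976 hr

Final: 1.2976 hr


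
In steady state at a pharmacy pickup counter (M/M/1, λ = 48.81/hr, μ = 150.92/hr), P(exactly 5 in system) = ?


ρ = 48.81/150.92 = 0.3234
P_n = (1−ρ)·ρ^n = (1 − 0.3234)·0.3234^5 = 0.6766·0.003538 = 0.002394

Final: 0.002394


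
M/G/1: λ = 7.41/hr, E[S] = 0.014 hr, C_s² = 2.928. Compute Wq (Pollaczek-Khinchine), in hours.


ρ = λ·E[S] = 7.41·0.014 = 0.1037
E[S²] = E[S]²(1+C_s²) = 0.014²·(1+2.928) = 0.0007699
Wq = λ·E[S²]/(2(1−ρ)) = 7.41·0.0007699/(2·0.8963) = 0.003183 hr

Final: 0.003183 hr


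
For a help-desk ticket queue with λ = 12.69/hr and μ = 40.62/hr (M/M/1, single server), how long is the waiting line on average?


ρ = 12.69/40.62 = 0.3124
Lq = ρ²/(1−ρ) = 0.09760/0.6876 = 0.1419

Final: 0.1419


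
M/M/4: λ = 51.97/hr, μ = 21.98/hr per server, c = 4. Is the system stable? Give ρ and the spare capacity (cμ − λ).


Total capacity cμ = 4·21.98 = 87.92/hr
ρ = λ/(cμ) = 51.97/87.92 = 0.5911
Stable ⇔ ρ < 1: YES
Spare capacity = cμ − λ = 87.92 − 51.97 = 35.95/hr

Final: ρ = 0.5911; stable; margin = 35.95/hr


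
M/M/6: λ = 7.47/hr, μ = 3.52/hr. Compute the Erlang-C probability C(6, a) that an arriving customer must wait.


a = λ/μ = 2.1222; ρ = a/6 = 0.3537
P₀ = 0.119519 (from M/M/c formula)
C(c,a) = [a^c/(c!(1−ρ))]·P₀ = [91.34139/(720·0.6463)]·0.119519
= 0.19629·0.119519 = 0.023460

Final: 0.023460


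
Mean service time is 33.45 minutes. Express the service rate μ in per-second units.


μ = 1/(service time) in consistent units.
1 second = 0.0166667 min, so μ = 0.0166667/33.45 = 0.0004983 per second

Final: 0.0004983 /sec


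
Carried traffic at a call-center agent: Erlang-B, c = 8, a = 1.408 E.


B(8,1.408) = 0.00009372 (Erlang-B)
Carried load = a(1 − B) = 1.408·(1 − 0.00009372) = 1.408·0.999906 = 1.4079 E

Final: 1.4079 Erlangs


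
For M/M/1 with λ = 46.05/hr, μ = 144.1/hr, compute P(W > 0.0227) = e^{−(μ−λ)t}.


W ~ Exponential(μ−λ) for M/M/1.
μ − λ = 144.1 − 46.05 = 98.0500
P(W > t) = e^{−(μ−λ)t} = e^{−2.2257} = 0.107988

Final: 0.107988


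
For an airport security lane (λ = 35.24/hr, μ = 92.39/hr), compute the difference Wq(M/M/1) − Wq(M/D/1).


ρ = 35.24/92.39 = 0.3814
Wq(M/M/1) = ρ/(μ−λ) = 0.3814/57.15 = 0.006674 hr
Wq(M/D/1) = ρ/(2(μ−λ)) = 0.003337 hr
Savings = 0.006674 − 0.003337 = 0.003337 hr

Final: 0.003337 hr


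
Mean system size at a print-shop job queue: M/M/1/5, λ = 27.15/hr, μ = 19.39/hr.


ρ = 27.15/19.39 = 1.4002
L = ρ[1 − (K+1)ρ^K + Kρ^(K+1)] / [(1−ρ)(1−ρ^(K+1))]
Numerator: 1.4002·(1 − 6·5.382204 + 5·7.536195) = 8.944175
Denominator: (-0.4002)·(-6.536195) = 2.615827
L = 8.944175/2.615827 = 3.4193

Final: 3.4193


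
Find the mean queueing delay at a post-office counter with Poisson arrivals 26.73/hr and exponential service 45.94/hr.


ρ = 26.73/45.94 = 0.5818
Wq = ρ/(μ−λ) = 0.5818/(45.94 − 26.73) = 0.5818/19.21 = 0.03029 hr

Final: 0.03029 hr


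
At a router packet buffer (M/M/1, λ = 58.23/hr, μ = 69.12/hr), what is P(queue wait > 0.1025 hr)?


ρ = 58.23/69.12 = 0.8424
P(Wq > t) = ρ·e^{−(μ−λ)t} = 0.8424·e^{−1.1162}
= 0.8424·0.327514 = 0.275913

Final: 0.275913


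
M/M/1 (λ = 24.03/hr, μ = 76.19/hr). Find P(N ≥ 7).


ρ = 24.03/76.19 = 0.3154
P(N ≥ n) = ρ^n = 0.3154^7 = 0.0003104

Final: 0.0003104


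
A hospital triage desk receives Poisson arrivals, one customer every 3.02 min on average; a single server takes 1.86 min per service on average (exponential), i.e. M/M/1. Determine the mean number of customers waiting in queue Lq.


λ = 60/3.02 = 19.8675 /hr
μ = 60/1.86 = 32.2581 /hr
ρ = λ/μ = 19.8675/32.2581 = 0.6159
Lq = ρ²/(1−ρ) = 0.3793/0.3841 = 0.9876

Final: 0.9876


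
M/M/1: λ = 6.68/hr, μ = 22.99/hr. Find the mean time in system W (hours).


W = 1/(μ−λ) = 1/(22.99 − 6.68) = 1/16.31 = 0.06131 hr

Final: 0.06131 hr


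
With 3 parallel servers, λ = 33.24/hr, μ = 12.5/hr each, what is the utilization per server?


ρ = λ/(cμ) = 33.24/(3·12.5) = 33.24/37.50 = 0.8864

Final: 0.8864


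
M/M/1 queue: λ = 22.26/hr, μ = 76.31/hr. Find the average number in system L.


ρ = λ/μ = 22.26/76.31 = 0.2917
L = ρ/(1−ρ) = 0.2917/(1 − 0.2917) = 0.2917/0.7083 = 0.4118

Final: 0.4118


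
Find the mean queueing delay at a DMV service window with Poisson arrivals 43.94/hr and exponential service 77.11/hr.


ρ = 43.94/77.11 = 0.5698
Wq = ρ/(μ−λ) = 0.5698/(77.11 − 43.94) = 0.5698/33.17 = 0.01718 hr

Final: 0.01718 hr


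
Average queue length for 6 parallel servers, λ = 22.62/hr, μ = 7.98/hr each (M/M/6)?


a = λ/μ = 2.8346; ρ = a/6 = 0.4724
P₀ = 0.058043
Lq = P₀·a^c·ρ / (c!·(1−ρ)²) = 0.058043·518.72629·0.4724/(720·0.27833)
= 0.07098

Final: 0.07098


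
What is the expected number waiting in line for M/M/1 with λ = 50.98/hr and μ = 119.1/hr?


ρ = 50.98/119.1 = 0.4280
Lq = ρ²/(1−ρ) = 0.1832/0.5720 = 0.3203

Final: 0.3203


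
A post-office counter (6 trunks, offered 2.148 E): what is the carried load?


B(6,2.148) = 0.016028 (Erlang-B)
Carried load = a(1 − B) = 2.148·(1 − 0.016028) = 2.148·0.983972 = 2.1136 E

Final: 2.1136 Erlangs


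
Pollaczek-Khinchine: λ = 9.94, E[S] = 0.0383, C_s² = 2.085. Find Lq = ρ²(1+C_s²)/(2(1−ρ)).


ρ = λ·E[S] = 9.94·0.0383 = 0.3807
Lq = ρ²(1+C_s²)/(2(1−ρ)) = 0.1449·(1+2.085)/(2·0.6193)
= 0.1449·3.0850/1.2386 = 0.36099

Final: 0.36099


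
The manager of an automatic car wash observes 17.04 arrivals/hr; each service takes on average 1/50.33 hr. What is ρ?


ρ = λ/μ = 17.04/50.33 = 0.3386

Final: 0.3386


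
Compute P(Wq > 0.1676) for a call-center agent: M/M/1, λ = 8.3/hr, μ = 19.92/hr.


ρ = 8.3/19.92 = 0.4167
P(Wq > t) = ρ·e^{−(μ−λ)t} = 0.4167·e^{−1.9475}
= 0.4167·0.142628 = 0.059429

Final: 0.059429
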